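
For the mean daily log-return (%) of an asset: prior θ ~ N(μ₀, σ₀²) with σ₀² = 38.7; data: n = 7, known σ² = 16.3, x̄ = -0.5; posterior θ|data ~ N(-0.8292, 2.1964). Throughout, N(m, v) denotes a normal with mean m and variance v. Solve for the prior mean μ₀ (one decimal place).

With known observation variance, the Normal–Normal posterior has precision τ_n = τ₀ + n/σ² and mean μ_n = (τ₀μ₀ + (n/σ²)x̄)/τ_n.
Here τ₀ = 1/38.7 = 0.025840 and τ_data = 7/16.3 = 0.429448, so τ_n = 0.455288.
Rearranging for μ₀: μ₀ = (μ_n·τ_n − τ_data·x̄)/τ₀ = (-0.8292·0.455288 − 0.429448·-0.5) / 0.025840 = -0.162801/0.025840 ≈ -6.3.

μ₀ = -6.3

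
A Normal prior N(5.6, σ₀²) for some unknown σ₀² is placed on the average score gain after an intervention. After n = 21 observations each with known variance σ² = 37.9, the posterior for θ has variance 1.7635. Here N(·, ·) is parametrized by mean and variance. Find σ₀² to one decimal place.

σ₀² = 77.1

Posterior precision equals prior precision plus data precision: 1/σ_n² = 1/σ₀² + n/σ².
So 1/σ₀² = 1/1.7635 − 21/37.9 = 0.567054 − 0.554090 = 0.012964.
Hence σ₀² = 1/0.012964 ≈ 77.1.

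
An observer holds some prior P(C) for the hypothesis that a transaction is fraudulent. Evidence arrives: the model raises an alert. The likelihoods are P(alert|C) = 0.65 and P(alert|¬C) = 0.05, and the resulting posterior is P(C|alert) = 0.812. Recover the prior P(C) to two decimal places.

In odds form, posterior odds = prior odds × likelihood ratio, so prior odds = posterior odds ÷ LR.
Posterior odds = 0.812/(1−0.812) = 4.3191. LR = 0.65/0.05 = 13.0000.
Prior odds = 4.3191/13.0000 = 0.3322, so P(C) = 0.3322/(1+0.3322) ≈ 0.25.

P(C) = 0.25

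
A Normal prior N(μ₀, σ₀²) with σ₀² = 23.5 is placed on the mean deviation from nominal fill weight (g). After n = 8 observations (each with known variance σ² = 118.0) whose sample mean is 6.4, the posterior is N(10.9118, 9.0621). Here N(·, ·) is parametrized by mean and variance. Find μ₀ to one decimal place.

μ₀ = 18.1

The posterior mean is a precision-weighted average: μ_n = (τ₀μ₀ + τ_data·x̄)/(τ₀+τ_data), with τ₀=1/σ₀² and τ_data=n/σ².
Here τ₀ = 1/23.5 = 0.042553 and τ_data = 8/118.0 = 0.067797, so τ_n = 0.110350.
Rearranging for μ₀: μ₀ = (μ_n·τ_n − τ_data·x̄)/τ₀ = (10.9118·0.110350 − 0.067797·6.4) / 0.042553 = 0.770216/0.042553 ≈ 18.1.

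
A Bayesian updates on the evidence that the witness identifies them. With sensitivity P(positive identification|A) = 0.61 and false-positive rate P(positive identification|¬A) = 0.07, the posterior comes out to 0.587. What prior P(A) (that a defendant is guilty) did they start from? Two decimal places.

P(A) = 0.14

In odds form, posterior odds = prior odds × likelihood ratio, so prior odds = posterior odds ÷ LR.
Posterior odds = 0.587/(1−0.587) = 1.4213. LR = 0.61/0.07 = 8.7143.
Prior odds = 1.4213/8.7143 = 0.1631, so P(A) = 0.1631/(1+0.1631) ≈ 0.14.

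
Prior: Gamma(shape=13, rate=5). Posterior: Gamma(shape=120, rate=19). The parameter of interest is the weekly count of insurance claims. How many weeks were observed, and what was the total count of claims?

A Gamma(α, β) prior (rate parametrization) on a Poisson rate with n observations summing to S gives posterior Gamma(α+S, β+n).
Matching: Σxᵢ = 120 − 13 = 107 and n = 19 − 5 = 14.

n = 14 weeks with total 107 claims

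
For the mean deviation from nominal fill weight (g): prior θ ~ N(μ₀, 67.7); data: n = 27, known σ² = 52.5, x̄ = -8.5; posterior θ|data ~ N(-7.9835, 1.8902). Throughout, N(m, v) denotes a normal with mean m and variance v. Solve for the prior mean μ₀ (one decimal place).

With known observation variance, the Normal–Normal posterior has precision τ_n = τ₀ + n/σ² and mean μ_n = (τ₀μ₀ + (n/σ²)x̄)/τ_n.
Here τ₀ = 1/67.7 = 0.014771 and τ_data = 27/52.5 = 0.514286, so τ_n = 0.529057.
Rearranging for μ₀: μ₀ = (μ_n·τ_n − τ_data·x̄)/τ₀ = (-7.9835·0.529057 − 0.514286·-8.5) / 0.014771 = 0.147704/0.014771 ≈ 10.0.

μ₀ = 10.0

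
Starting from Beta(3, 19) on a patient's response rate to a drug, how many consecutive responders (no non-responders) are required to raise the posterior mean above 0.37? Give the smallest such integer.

After k responders and 0 non-responders the posterior is Beta(3+k, 19), with mean (3+k)/(3+19+k).
Set (3+k)/(22+k) > 0.37 and solve: k > (0.37·22 − 3)/(1 − 0.37) = 8.159.
The smallest integer exceeding 8.159 is 9.

k = 9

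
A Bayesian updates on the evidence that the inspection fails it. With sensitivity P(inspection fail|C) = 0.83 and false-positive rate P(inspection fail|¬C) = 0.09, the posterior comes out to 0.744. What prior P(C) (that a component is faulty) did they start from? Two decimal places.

P(C) = 0.24

Bayes' rule in odds form gives O(C|E) = O(C)·[P(E|C)/P(E|¬C)], hence O(C) = O(C|E)/LR.
Posterior odds = 0.744/(1−0.744) = 2.9062. LR = 0.83/0.09 = 9.2222.
Prior odds = 2.9062/9.2222 = 0.3151, so P(C) = 0.3151/(1+0.3151) ≈ 0.24.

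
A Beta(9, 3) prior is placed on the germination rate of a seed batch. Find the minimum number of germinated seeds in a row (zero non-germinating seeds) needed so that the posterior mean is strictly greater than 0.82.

After k germinated seeds and 0 non-germinating seeds the posterior is Beta(9+k, 3), with mean (9+k)/(9+3+k).
Set (9+k)/(12+k) > 0.82 and solve: k > (0.82·12 − 9)/(1 − 0.82) = 4.667.
The smallest integer exceeding 4.667 is 5, and checking k=5: (14)/(17) = 0.8235 > 0.82.

k = 5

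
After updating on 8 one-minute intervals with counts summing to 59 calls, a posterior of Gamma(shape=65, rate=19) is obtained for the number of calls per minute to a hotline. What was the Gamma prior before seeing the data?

Gamma(shape=6, rate=11)

Gamma–Poisson conjugacy: posterior shape = α + Σxᵢ, posterior rate = β + n.
So α = 65 − 59 = 6 and β = 19 − 8 = 11.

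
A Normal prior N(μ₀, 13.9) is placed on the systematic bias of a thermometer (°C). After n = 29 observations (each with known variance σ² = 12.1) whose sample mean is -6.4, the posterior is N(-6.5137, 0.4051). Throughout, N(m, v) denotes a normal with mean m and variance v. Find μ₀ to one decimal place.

With known observation variance, the Normal–Normal posterior has precision τ_n = τ₀ + n/σ² and mean μ_n = (τ₀μ₀ + (n/σ²)x̄)/τ_n.
Here τ₀ = 1/13.9 = 0.071942 and τ_data = 29/12.1 = 2.396694, so τ_n = 2.468636.
Rearranging for μ₀: μ₀ = (μ_n·τ_n − τ_data·x̄)/τ₀ = (-6.5137·2.468636 − 2.396694·-6.4) / 0.071942 = -0.741113/0.071942 ≈ -10.3.

μ₀ = -10.3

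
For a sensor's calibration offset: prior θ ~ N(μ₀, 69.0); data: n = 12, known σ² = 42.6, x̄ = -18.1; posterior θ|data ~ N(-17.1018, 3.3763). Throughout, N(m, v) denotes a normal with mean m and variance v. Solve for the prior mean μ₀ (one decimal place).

μ₀ = 2.3

With known observation variance, the Normal–Normal posterior has precision τ_n = τ₀ + n/σ² and mean μ_n = (τ₀μ₀ + (n/σ²)x̄)/τ_n.
Here τ₀ = 1/69.0 = 0.014493 and τ_data = 12/42.6 = 0.281690, so τ_n = 0.296183.
Rearranging for μ₀: μ₀ = (μ_n·τ_n − τ_data·x̄)/τ₀ = (-17.1018·0.296183 − 0.281690·-18.1) / 0.014493 = 0.033327/0.014493 ≈ 2.3.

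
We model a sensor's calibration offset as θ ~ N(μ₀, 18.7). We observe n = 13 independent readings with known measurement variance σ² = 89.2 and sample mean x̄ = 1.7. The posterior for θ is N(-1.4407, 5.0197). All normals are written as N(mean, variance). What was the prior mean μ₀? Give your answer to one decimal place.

With known observation variance, the Normal–Normal posterior has precision τ_n = τ₀ + n/σ² and mean μ_n = (τ₀μ₀ + (n/σ²)x̄)/τ_n.
Here τ₀ = 1/18.7 = 0.053476 and τ_data = 13/89.2 = 0.145740, so τ_n = 0.199216.
Rearranging for μ₀: μ₀ = (μ_n·τ_n − τ_data·x̄)/τ₀ = (-1.4407·0.199216 − 0.145740·1.7) / 0.053476 = -0.534768/0.053476 ≈ -10.0.

μ₀ = -10.0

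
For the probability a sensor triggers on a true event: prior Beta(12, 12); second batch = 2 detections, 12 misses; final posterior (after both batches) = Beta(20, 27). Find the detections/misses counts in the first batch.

6 detections and 3 misses

Because Beta–binomial updating is additive in the counts, the combined data contributed (α_post−α_prior, β_post−β_prior) successes and failures.
Total across both batches: 20−12=8 detections, 27−12=15 misses.
Subtract the second batch: 8−2=6 detections and 15−12=3 misses.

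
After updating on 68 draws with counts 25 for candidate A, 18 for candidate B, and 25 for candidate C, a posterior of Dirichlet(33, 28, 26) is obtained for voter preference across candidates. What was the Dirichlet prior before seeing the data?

Dirichlet(8, 10, 1)

For a Dirichlet(α) prior with multinomial counts c, the posterior is Dirichlet(α + c) componentwise.
Subtract each count from the matching posterior parameter: 33−25=8, 28−18=10, 26−25=1.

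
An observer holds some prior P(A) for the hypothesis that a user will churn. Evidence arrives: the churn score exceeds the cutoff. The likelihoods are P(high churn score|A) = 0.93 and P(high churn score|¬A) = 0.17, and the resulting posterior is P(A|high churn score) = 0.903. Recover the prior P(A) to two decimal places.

P(A) = 0.63

Bayes' rule in odds form gives O(A|E) = O(A)·[P(E|A)/P(E|¬A)], hence O(A) = O(A|E)/LR.
Posterior odds = 0.903/(1−0.903) = 9.3093. LR = 0.93/0.17 = 5.4706.
Prior odds = 9.3093/5.4706 = 1.7017, so P(A) = 1.7017/(1+1.7017) ≈ 0.63.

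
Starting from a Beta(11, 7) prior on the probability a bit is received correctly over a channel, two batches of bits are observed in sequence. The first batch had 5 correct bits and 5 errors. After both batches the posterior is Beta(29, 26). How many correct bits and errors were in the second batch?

13 correct bits and 14 errors

Because Beta–binomial updating is additive in the counts, the combined data contributed (α_post−α_prior, β_post−β_prior) successes and failures.
Total across both batches: 29−11=18 correct bits, 26−7=19 errors.
Subtract the first batch: 18−5=13 correct bits and 19−5=14 errors.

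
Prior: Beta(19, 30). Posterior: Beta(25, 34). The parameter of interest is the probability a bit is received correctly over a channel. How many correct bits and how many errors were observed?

A Beta(α, β) prior with s successes and f failures in binomial data gives a Beta(α+s, β+f) posterior.
So s = 25 − 19 = 6 and f = 34 − 30 = 4.

6 correct bits and 4 errors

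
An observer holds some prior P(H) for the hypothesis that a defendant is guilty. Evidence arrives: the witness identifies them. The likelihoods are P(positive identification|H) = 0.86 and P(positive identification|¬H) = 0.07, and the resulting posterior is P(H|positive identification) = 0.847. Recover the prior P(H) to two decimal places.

P(H) = 0.31

Bayes' rule in odds form gives O(H|E) = O(H)·[P(E|H)/P(E|¬H)], hence O(H) = O(H|E)/LR.
Posterior odds = 0.847/(1−0.847) = 5.5359. LR = 0.86/0.07 = 12.2857.
Prior odds = 5.5359/12.2857 = 0.4506, so P(H) = 0.4506/(1+0.4506) ≈ 0.31.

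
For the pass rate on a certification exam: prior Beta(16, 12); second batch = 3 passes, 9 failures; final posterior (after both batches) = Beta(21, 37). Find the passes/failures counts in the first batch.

2 passes and 16 failures

Sequential conjugate updates are equivalent to a single update on the pooled data, so total successes = posterior α − prior α and total failures = posterior β − prior β.
Total across both batches: 21−16=5 passes, 37−12=25 failures.
Subtract the second batch: 5−3=2 passes and 25−9=16 failures.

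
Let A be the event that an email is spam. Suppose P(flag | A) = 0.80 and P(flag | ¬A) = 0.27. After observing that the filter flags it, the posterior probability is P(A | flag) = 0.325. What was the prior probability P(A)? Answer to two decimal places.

In odds form, posterior odds = prior odds × likelihood ratio, so prior odds = posterior odds ÷ LR.
Posterior odds = 0.325/(1−0.325) = 0.4815. LR = 0.80/0.27 = 2.9630.
Prior odds = 0.4815/2.9630 = 0.1625, so P(A) = 0.1625/(1+0.1625) ≈ 0.14.

P(A) = 0.14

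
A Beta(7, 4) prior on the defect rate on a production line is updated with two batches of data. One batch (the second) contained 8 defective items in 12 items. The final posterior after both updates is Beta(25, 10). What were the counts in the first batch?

10 defective items and 2 good items

Because Beta–binomial updating is additive in the counts, the combined data contributed (α_post−α_prior, β_post−β_prior) successes and failures.
Total across both batches: 25−7=18 defective items, 10−4=6 good items.
Subtract the second batch: 18−8=10 defective items and 6−4=2 good items.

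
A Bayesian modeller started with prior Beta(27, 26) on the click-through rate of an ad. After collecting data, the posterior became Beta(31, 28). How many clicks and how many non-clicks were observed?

Under Beta–binomial conjugacy the posterior parameters are (a+s, b+f).
Match parameters: s=31−27=4, f=28−26=2.

4 clicks and 2 non-clicks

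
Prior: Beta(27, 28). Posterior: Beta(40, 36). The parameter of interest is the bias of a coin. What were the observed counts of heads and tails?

Under Beta–binomial conjugacy the posterior parameters are (α+s, β+f).
So s = 40 − 27 = 13 and f = 36 − 28 = 8.

13 heads and 8 tails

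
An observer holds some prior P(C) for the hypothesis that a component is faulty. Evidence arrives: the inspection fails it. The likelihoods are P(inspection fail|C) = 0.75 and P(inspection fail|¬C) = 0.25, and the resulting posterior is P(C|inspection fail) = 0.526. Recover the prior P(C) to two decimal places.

P(C) = 0.27

In odds form, posterior odds = prior odds × likelihood ratio, so prior odds = posterior odds ÷ LR.
Posterior odds = 0.526/(1−0.526) = 1.1097. LR = 0.75/0.25 = 3.0000.
Prior odds = 1.1097/3.0000 = 0.3699, so P(C) = 0.3699/(1+0.3699) ≈ 0.27.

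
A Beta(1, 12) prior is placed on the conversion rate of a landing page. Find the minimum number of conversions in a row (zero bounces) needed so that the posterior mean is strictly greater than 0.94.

After k conversions and 0 bounces the posterior is Beta(1+k, 12), with mean (1+k)/(1+12+k).
Set (1+k)/(13+k) > 0.94 and solve: k > (0.94·13 − 1)/(1 − 0.94) = 187.000.
The smallest integer exceeding 187.000 is 188, and checking k=188: (189)/(201) = 0.9403 > 0.94.

k = 188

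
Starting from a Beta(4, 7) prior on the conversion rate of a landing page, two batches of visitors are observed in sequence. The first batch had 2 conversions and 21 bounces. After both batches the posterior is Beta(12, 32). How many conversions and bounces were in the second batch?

Sequential conjugate updates are equivalent to a single update on the pooled data, so total successes = posterior α − prior α and total failures = posterior β − prior β.
Total across both batches: 12−4=8 conversions, 32−7=25 bounces.
Subtract the first batch: 8−2=6 conversions and 25−21=4 bounces.

6 conversions and 4 bounces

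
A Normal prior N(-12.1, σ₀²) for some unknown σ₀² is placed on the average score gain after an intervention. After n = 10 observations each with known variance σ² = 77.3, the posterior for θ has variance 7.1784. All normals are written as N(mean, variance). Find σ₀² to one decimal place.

For the Normal–Normal model with known σ², precisions add: τ_n = τ₀ + n/σ².
So 1/σ₀² = 1/7.1784 − 10/77.3 = 0.139307 − 0.129366 = 0.009941.
Hence σ₀² = 1/0.009941 ≈ 100.6.

σ₀² = 100.6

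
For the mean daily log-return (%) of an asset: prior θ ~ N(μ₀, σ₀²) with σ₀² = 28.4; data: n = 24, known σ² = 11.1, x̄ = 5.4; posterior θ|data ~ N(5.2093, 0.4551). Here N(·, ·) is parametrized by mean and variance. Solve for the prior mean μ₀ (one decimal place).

μ₀ = -6.5

With known observation variance, the Normal–Normal posterior has precision τ_n = τ₀ + n/σ² and mean μ_n = (τ₀μ₀ + (n/σ²)x̄)/τ_n.
Here τ₀ = 1/28.4 = 0.035211 and τ_data = 24/11.1 = 2.162162, so τ_n = 2.197373.
Rearranging for μ₀: μ₀ = (μ_n·τ_n − τ_data·x̄)/τ₀ = (5.2093·2.197373 − 2.162162·5.4) / 0.035211 = -0.228900/0.035211 ≈ -6.5.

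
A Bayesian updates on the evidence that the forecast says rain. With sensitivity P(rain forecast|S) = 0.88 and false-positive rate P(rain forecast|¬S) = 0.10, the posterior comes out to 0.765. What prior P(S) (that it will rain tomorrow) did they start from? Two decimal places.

Bayes' rule in odds form gives O(S|E) = O(S)·[P(E|S)/P(E|¬S)], hence O(S) = O(S|E)/LR.
Posterior odds = 0.765/(1−0.765) = 3.2553. LR = 0.88/0.10 = 8.8000.
Prior odds = 3.2553/8.8000 = 0.3699, so P(S) = 0.3699/(1+0.3699) ≈ 0.27.

P(S) = 0.27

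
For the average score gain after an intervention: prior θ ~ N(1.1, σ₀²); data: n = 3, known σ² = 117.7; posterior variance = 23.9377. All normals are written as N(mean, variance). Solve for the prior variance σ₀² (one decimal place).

For the Normal–Normal model with known σ², precisions add: τ_n = τ₀ + n/σ².
So 1/σ₀² = 1/23.9377 − 3/117.7 = 0.041775 − 0.025489 = 0.016286.
Hence σ₀² = 1/0.016286 ≈ 61.4.

σ₀² = 61.4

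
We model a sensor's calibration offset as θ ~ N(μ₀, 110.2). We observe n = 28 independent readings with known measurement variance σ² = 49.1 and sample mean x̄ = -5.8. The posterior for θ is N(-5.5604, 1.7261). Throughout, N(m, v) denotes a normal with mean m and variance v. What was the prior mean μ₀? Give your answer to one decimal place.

μ₀ = 9.5

With known observation variance, the Normal–Normal posterior has precision τ_n = τ₀ + n/σ² and mean μ_n = (τ₀μ₀ + (n/σ²)x̄)/τ_n.
Here τ₀ = 1/110.2 = 0.009074 and τ_data = 28/49.1 = 0.570265, so τ_n = 0.579339.
Rearranging for μ₀: μ₀ = (μ_n·τ_n − τ_data·x̄)/τ₀ = (-5.5604·0.579339 − 0.570265·-5.8) / 0.009074 = 0.086180/0.009074 ≈ 9.5.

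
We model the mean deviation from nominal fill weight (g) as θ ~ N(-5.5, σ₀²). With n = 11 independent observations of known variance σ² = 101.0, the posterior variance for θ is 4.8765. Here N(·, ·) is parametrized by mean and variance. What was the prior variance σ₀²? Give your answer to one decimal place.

σ₀² = 10.4

Posterior precision equals prior precision plus data precision: 1/σ_n² = 1/σ₀² + n/σ².
So 1/σ₀² = 1/4.8765 − 11/101.0 = 0.205065 − 0.108911 = 0.096154.
Hence σ₀² = 1/0.096154 ≈ 10.4.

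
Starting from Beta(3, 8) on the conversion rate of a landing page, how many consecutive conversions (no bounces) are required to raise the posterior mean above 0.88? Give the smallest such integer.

After k conversions and 0 bounces the posterior is Beta(3+k, 8), with mean (3+k)/(3+8+k).
Set (3+k)/(11+k) > 0.88 and solve: k > (0.88·11 − 3)/(1 − 0.88) = 55.667.
The smallest integer exceeding 55.667 is 56, and checking k=56: (59)/(67) = 0.8806 > 0.88.

k = 56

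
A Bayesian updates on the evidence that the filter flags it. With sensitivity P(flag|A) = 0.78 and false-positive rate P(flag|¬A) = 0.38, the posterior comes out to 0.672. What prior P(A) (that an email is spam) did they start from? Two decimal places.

P(A) = 0.50

Bayes' rule in odds form gives O(A|E) = O(A)·[P(E|A)/P(E|¬A)], hence O(A) = O(A|E)/LR.
Posterior odds = 0.672/(1−0.672) = 2.0488. LR = 0.78/0.38 = 2.0526.
Prior odds = 2.0488/2.0526 = 0.9981, so P(A) = 0.9981/(1+0.9981) ≈ 0.50.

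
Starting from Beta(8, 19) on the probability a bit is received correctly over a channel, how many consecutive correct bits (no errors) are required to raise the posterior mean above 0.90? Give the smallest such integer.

After k correct bits and 0 errors the posterior is Beta(8+k, 19), with mean (8+k)/(8+19+k).
Set (8+k)/(27+k) > 0.90 and solve: k > (0.90·27 − 8)/(1 − 0.90) = 163.000.
The smallest integer exceeding 163.000 is 164.

k = 164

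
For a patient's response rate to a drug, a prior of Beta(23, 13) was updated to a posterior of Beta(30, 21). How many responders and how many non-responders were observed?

Under Beta–binomial conjugacy the posterior parameters are (α+s, β+f).
So s = 30 − 23 = 7 and f = 21 − 13 = 8.

7 responders and 8 non-responders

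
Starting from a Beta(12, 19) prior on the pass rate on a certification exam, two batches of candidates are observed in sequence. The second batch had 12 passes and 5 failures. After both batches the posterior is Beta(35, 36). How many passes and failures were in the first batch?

11 passes and 12 failures

Sequential conjugate updates are equivalent to a single update on the pooled data, so total successes = posterior α − prior α and total failures = posterior β − prior β.
Total across both batches: 35−12=23 passes, 36−19=17 failures.
Subtract the second batch: 23−12=11 passes and 17−5=12 failures.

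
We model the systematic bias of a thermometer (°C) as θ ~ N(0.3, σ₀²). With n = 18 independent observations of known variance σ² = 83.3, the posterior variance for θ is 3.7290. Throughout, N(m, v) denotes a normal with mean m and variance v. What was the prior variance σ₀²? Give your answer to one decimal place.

For the Normal–Normal model with known σ², precisions add: τ_n = τ₀ + n/σ².
So 1/σ₀² = 1/3.7290 − 18/83.3 = 0.268168 − 0.216086 = 0.052082.
Hence σ₀² = 1/0.052082 ≈ 19.2.

σ₀² = 19.2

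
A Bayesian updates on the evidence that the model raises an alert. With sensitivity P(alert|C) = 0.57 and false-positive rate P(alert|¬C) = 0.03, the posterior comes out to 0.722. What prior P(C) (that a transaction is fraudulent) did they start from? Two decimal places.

Bayes' rule in odds form gives O(C|E) = O(C)·[P(E|C)/P(E|¬C)], hence O(C) = O(C|E)/LR.
Posterior odds = 0.722/(1−0.722) = 2.5971. LR = 0.57/0.03 = 19.0000.
Prior odds = 2.5971/19.0000 = 0.1367, so P(C) = 0.1367/(1+0.1367) ≈ 0.12.

P(C) = 0.12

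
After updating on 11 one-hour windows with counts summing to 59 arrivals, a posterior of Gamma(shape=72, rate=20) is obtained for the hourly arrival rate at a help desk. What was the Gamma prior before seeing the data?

A Gamma(α, β) prior (rate parametrization) on a Poisson rate with n observations summing to S gives posterior Gamma(α+S, β+n).
So α = 72 − 59 = 13 and β = 20 − 11 = 9.

Gamma(shape=13, rate=9)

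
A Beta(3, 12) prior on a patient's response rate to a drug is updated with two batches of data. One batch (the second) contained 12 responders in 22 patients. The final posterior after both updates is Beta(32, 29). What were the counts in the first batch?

17 responders and 7 non-responders

Sequential conjugate updates are equivalent to a single update on the pooled data, so total successes = posterior α − prior α and total failures = posterior β − prior β.
Total across both batches: 32−3=29 responders, 29−12=17 non-responders.
Subtract the second batch: 29−12=17 responders and 17−10=7 non-responders.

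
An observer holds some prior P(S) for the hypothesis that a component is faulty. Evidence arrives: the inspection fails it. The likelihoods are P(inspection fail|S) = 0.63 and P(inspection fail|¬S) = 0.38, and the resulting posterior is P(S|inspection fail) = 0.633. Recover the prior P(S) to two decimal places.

In odds form, posterior odds = prior odds × likelihood ratio, so prior odds = posterior odds ÷ LR.
Posterior odds = 0.633/(1−0.633) = 1.7248. LR = 0.63/0.38 = 1.6579.
Prior odds = 1.7248/1.6579 = 1.0404, so P(S) = 1.0404/(1+1.0404) ≈ 0.51.

P(S) = 0.51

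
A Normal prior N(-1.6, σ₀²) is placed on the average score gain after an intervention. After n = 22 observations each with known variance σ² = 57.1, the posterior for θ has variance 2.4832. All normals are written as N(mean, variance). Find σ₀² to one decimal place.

σ₀² = 57.4

Posterior precision equals prior precision plus data precision: 1/σ_n² = 1/σ₀² + n/σ².
So 1/σ₀² = 1/2.4832 − 22/57.1 = 0.402706 − 0.385289 = 0.017417.
Hence σ₀² = 1/0.017417 ≈ 57.4.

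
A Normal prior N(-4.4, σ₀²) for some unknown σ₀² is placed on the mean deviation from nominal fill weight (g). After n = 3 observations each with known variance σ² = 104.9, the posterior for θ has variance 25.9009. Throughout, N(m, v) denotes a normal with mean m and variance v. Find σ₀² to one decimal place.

σ₀² = 99.9

For the Normal–Normal model with known σ², precisions add: τ_n = τ₀ + n/σ².
So 1/σ₀² = 1/25.9009 − 3/104.9 = 0.038609 − 0.028599 = 0.010010.
Hence σ₀² = 1/0.010010 ≈ 99.9.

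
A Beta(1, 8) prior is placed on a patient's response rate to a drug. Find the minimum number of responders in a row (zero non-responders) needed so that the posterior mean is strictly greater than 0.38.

k = 4

After k responders and 0 non-responders the posterior is Beta(1+k, 8), with mean (1+k)/(1+8+k).
Set (1+k)/(9+k) > 0.38 and solve: k > (0.38·9 − 1)/(1 − 0.38) = 3.903.
The smallest integer exceeding 3.903 is 4.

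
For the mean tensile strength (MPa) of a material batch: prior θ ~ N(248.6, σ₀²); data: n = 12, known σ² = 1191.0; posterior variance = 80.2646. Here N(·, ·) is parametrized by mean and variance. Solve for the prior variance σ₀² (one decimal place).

σ₀² = 419.6

For the Normal–Normal model with known σ², precisions add: τ_n = τ₀ + n/σ².
So 1/σ₀² = 1/80.2646 − 12/1191.0 = 0.012459 − 0.010076 = 0.002383.
Hence σ₀² = 1/0.002383 ≈ 419.6.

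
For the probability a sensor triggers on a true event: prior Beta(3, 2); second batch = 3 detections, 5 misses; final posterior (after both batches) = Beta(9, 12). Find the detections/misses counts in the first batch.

Because Beta–binomial updating is additive in the counts, the combined data contributed (α_post−α_prior, β_post−β_prior) successes and failures.
Total across both batches: 9−3=6 detections, 12−2=10 misses.
Subtract the second batch: 6−3=3 detections and 10−5=5 misses.

3 detections and 5 misses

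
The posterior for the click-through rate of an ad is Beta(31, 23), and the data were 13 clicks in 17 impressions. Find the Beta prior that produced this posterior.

Beta(18, 19)

A Beta(a, b) prior with s successes and f failures in binomial data gives a Beta(a+s, b+f) posterior.
So a = 31 − 13 = 18 and b = 23 − 4 = 19.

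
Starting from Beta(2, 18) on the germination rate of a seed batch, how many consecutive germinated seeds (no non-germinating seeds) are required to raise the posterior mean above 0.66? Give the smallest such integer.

k = 33

After k germinated seeds and 0 non-germinating seeds the posterior is Beta(2+k, 18), with mean (2+k)/(2+18+k).
Set (2+k)/(20+k) > 0.66 and solve: k > (0.66·20 − 2)/(1 − 0.66) = 32.941.
The smallest integer exceeding 32.941 is 33.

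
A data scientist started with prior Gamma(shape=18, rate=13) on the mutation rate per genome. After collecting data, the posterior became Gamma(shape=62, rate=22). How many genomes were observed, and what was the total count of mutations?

n = 9 genomes with total 44 mutations

Gamma–Poisson conjugacy: posterior shape = α + Σxᵢ, posterior rate = β + n.
Matching: Σxᵢ = 62 − 18 = 44 and n = 22 − 13 = 9.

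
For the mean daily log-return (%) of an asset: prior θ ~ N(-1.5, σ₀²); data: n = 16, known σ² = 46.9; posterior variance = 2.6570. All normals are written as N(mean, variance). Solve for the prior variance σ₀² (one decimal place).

Posterior precision equals prior precision plus data precision: 1/σ_n² = 1/σ₀² + n/σ².
So 1/σ₀² = 1/2.6570 − 16/46.9 = 0.376364 − 0.341151 = 0.035213.
Hence σ₀² = 1/0.035213 ≈ 28.4.

σ₀² = 28.4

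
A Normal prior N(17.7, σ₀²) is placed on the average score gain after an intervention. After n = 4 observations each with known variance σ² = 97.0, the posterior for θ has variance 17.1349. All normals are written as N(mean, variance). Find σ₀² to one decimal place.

For the Normal–Normal model with known σ², precisions add: τ_n = τ₀ + n/σ².
So 1/σ₀² = 1/17.1349 − 4/97.0 = 0.058360 − 0.041237 = 0.017123.
Hence σ₀² = 1/0.017123 ≈ 58.4.

σ₀² = 58.4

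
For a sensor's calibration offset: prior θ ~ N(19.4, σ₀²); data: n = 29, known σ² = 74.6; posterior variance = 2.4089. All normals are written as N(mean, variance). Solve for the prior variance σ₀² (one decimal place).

Posterior precision equals prior precision plus data precision: 1/σ_n² = 1/σ₀² + n/σ².
So 1/σ₀² = 1/2.4089 − 29/74.6 = 0.415127 − 0.388740 = 0.026387.
Hence σ₀² = 1/0.026387 ≈ 37.9.

σ₀² = 37.9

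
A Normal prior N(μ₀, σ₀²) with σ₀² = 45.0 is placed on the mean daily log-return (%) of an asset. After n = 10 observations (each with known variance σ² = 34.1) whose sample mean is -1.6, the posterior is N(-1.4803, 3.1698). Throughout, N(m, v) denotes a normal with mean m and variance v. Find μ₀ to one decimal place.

μ₀ = 0.1

The posterior mean is a precision-weighted average: μ_n = (τ₀μ₀ + τ_data·x̄)/(τ₀+τ_data), with τ₀=1/σ₀² and τ_data=n/σ².
Here τ₀ = 1/45.0 = 0.022222 and τ_data = 10/34.1 = 0.293255, so τ_n = 0.315477.
Rearranging for μ₀: μ₀ = (μ_n·τ_n − τ_data·x̄)/τ₀ = (-1.4803·0.315477 − 0.293255·-1.6) / 0.022222 = 0.002207/0.022222 ≈ 0.1.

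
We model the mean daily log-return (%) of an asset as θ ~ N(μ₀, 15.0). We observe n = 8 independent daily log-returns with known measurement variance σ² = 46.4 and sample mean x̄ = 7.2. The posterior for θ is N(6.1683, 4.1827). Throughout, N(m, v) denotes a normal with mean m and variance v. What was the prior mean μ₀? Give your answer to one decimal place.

μ₀ = 3.5

The posterior mean is a precision-weighted average: μ_n = (τ₀μ₀ + τ_data·x̄)/(τ₀+τ_data), with τ₀=1/σ₀² and τ_data=n/σ².
Here τ₀ = 1/15.0 = 0.066667 and τ_data = 8/46.4 = 0.172414, so τ_n = 0.239081.
Rearranging for μ₀: μ₀ = (μ_n·τ_n − τ_data·x̄)/τ₀ = (6.1683·0.239081 − 0.172414·7.2) / 0.066667 = 0.233343/0.066667 ≈ 3.5.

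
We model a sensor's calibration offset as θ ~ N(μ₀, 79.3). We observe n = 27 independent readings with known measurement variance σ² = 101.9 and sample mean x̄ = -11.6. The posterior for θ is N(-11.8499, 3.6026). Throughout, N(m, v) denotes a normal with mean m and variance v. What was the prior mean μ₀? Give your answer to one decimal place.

The posterior mean is a precision-weighted average: μ_n = (τ₀μ₀ + τ_data·x̄)/(τ₀+τ_data), with τ₀=1/σ₀² and τ_data=n/σ².
Here τ₀ = 1/79.3 = 0.012610 and τ_data = 27/101.9 = 0.264966, so τ_n = 0.277576.
Rearranging for μ₀: μ₀ = (μ_n·τ_n − τ_data·x̄)/τ₀ = (-11.8499·0.277576 − 0.264966·-11.6) / 0.012610 = -0.215642/0.012610 ≈ -17.1.

μ₀ = -17.1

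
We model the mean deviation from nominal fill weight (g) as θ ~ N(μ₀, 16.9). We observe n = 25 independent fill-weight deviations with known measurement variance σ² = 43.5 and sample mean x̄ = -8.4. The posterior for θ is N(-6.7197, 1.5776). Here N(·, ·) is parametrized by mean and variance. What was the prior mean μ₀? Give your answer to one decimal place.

μ₀ = 9.6

The posterior mean is a precision-weighted average: μ_n = (τ₀μ₀ + τ_data·x̄)/(τ₀+τ_data), with τ₀=1/σ₀² and τ_data=n/σ².
Here τ₀ = 1/16.9 = 0.059172 and τ_data = 25/43.5 = 0.574713, so τ_n = 0.633885.
Rearranging for μ₀: μ₀ = (μ_n·τ_n − τ_data·x̄)/τ₀ = (-6.7197·0.633885 − 0.574713·-8.4) / 0.059172 = 0.568072/0.059172 ≈ 9.6.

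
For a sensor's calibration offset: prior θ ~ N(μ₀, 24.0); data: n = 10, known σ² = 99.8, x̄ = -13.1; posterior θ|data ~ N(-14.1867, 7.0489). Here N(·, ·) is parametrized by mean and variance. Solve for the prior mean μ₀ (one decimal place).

With known observation variance, the Normal–Normal posterior has precision τ_n = τ₀ + n/σ² and mean μ_n = (τ₀μ₀ + (n/σ²)x̄)/τ_n.
Here τ₀ = 1/24.0 = 0.041667 and τ_data = 10/99.8 = 0.100200, so τ_n = 0.141867.
Rearranging for μ₀: μ₀ = (μ_n·τ_n − τ_data·x̄)/τ₀ = (-14.1867·0.141867 − 0.100200·-13.1) / 0.041667 = -0.700005/0.041667 ≈ -16.8.

μ₀ = -16.8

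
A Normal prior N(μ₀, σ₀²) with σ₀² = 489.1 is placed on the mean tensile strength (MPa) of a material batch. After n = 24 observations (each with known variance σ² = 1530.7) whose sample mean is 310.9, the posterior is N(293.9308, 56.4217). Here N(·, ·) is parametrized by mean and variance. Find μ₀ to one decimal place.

μ₀ = 163.8

The posterior mean is a precision-weighted average: μ_n = (τ₀μ₀ + τ_data·x̄)/(τ₀+τ_data), with τ₀=1/σ₀² and τ_data=n/σ².
Here τ₀ = 1/489.1 = 0.002045 and τ_data = 24/1530.7 = 0.015679, so τ_n = 0.017724.
Rearranging for μ₀: μ₀ = (μ_n·τ_n − τ_data·x̄)/τ₀ = (293.9308·0.017724 − 0.015679·310.9) / 0.002045 = 0.335028/0.002045 ≈ 163.8.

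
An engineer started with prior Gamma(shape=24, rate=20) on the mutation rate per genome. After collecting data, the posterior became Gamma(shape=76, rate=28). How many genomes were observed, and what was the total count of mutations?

n = 8 genomes with total 52 mutations

Gamma–Poisson conjugacy: posterior shape = α + Σxᵢ, posterior rate = β + n.
Matching: Σxᵢ = 76 − 24 = 52 and n = 28 − 20 = 8.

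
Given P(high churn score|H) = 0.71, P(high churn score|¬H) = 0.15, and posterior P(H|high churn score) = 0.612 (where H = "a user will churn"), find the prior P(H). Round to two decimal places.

P(H) = 0.25

In odds form, posterior odds = prior odds × likelihood ratio, so prior odds = posterior odds ÷ LR.
Posterior odds = 0.612/(1−0.612) = 1.5773. LR = 0.71/0.15 = 4.7333.
Prior odds = 1.5773/4.7333 = 0.3332, so P(H) = 0.3332/(1+0.3332) ≈ 0.25.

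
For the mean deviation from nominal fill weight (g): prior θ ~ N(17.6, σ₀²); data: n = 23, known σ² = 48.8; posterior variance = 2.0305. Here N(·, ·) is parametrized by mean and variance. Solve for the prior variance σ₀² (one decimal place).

σ₀² = 47.2

Posterior precision equals prior precision plus data precision: 1/σ_n² = 1/σ₀² + n/σ².
So 1/σ₀² = 1/2.0305 − 23/48.8 = 0.492490 − 0.471311 = 0.021179.
Hence σ₀² = 1/0.021179 ≈ 47.2.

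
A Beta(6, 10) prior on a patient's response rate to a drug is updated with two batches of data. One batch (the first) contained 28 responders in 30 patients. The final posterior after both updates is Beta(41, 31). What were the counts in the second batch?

7 responders and 19 non-responders

Because Beta–binomial updating is additive in the counts, the combined data contributed (α_post−α_prior, β_post−β_prior) successes and failures.
Total across both batches: 41−6=35 responders, 31−10=21 non-responders.
Subtract the first batch: 35−28=7 responders and 21−2=19 non-responders.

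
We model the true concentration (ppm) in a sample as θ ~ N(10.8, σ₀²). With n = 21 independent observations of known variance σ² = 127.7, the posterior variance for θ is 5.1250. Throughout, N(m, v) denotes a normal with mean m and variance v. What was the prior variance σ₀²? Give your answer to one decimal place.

Posterior precision equals prior precision plus data precision: 1/σ_n² = 1/σ₀² + n/σ².
So 1/σ₀² = 1/5.1250 − 21/127.7 = 0.195122 − 0.164448 = 0.030674.
Hence σ₀² = 1/0.030674 ≈ 32.6.

σ₀² = 32.6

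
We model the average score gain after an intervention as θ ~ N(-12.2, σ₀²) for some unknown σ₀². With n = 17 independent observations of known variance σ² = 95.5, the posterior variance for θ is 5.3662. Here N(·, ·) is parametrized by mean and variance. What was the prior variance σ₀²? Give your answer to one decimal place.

For the Normal–Normal model with known σ², precisions add: τ_n = τ₀ + n/σ².
So 1/σ₀² = 1/5.3662 − 17/95.5 = 0.186352 − 0.178010 = 0.008342.
Hence σ₀² = 1/0.008342 ≈ 119.9.

σ₀² = 119.9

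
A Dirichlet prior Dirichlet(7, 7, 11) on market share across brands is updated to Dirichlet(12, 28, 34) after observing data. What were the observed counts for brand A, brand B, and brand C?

counts (5, 21, 23)

For a Dirichlet(α) prior with multinomial counts c, the posterior is Dirichlet(α + c) componentwise.
Counts are posterior − prior componentwise: 12−7=5, 28−7=21, 34−11=23.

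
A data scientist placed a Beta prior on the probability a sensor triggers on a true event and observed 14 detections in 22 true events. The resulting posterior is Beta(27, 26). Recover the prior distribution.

Beta(13, 18)

Under Beta–binomial conjugacy the posterior parameters are (a+s, b+f).
So a = 27 − 14 = 13 and b = 26 − 8 = 18.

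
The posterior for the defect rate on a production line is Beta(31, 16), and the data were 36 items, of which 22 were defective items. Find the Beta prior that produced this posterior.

A Beta(α, β) prior with s successes and f failures in binomial data gives a Beta(α+s, β+f) posterior.
Subtract the data counts: 31−22=9, 16−14=2.

Beta(9, 2)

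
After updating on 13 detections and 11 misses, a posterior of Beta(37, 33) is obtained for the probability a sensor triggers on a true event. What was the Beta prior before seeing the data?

A Beta(a, b) prior with s successes and f failures in binomial data gives a Beta(a+s, b+f) posterior.
So a = 37 − 13 = 24 and b = 33 − 11 = 22.

Beta(24, 22)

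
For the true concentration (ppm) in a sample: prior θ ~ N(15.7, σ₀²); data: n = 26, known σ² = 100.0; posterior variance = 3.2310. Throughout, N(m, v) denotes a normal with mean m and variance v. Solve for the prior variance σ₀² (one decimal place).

σ₀² = 20.2

For the Normal–Normal model with known σ², precisions add: τ_n = τ₀ + n/σ².
So 1/σ₀² = 1/3.2310 − 26/100.0 = 0.309502 − 0.260000 = 0.049502.
Hence σ₀² = 1/0.049502 ≈ 20.2.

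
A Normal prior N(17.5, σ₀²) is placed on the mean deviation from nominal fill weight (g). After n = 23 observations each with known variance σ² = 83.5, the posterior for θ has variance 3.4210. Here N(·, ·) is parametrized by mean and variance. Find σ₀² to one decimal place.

Posterior precision equals prior precision plus data precision: 1/σ_n² = 1/σ₀² + n/σ².
So 1/σ₀² = 1/3.4210 − 23/83.5 = 0.292312 − 0.275449 = 0.016863.
Hence σ₀² = 1/0.016863 ≈ 59.3.

σ₀² = 59.3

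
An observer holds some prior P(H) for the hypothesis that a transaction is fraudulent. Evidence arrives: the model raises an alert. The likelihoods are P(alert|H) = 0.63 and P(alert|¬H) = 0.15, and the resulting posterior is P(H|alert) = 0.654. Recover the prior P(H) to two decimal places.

P(H) = 0.31

Bayes' rule in odds form gives O(H|E) = O(H)·[P(E|H)/P(E|¬H)], hence O(H) = O(H|E)/LR.
Posterior odds = 0.654/(1−0.654) = 1.8902. LR = 0.63/0.15 = 4.2000.
Prior odds = 1.8902/4.2000 = 0.4500, so P(H) = 0.4500/(1+0.4500) ≈ 0.31.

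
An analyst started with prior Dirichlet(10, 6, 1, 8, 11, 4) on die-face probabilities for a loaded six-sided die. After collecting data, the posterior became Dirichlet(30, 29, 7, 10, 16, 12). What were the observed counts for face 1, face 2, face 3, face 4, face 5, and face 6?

For a Dirichlet(α) prior with multinomial counts c, the posterior is Dirichlet(α + c) componentwise.
Counts are posterior − prior componentwise: 30−10=20, 29−6=23, 7−1=6, 10−8=2, 16−11=5, 12−4=8.

counts (20, 23, 6, 2, 5, 8)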